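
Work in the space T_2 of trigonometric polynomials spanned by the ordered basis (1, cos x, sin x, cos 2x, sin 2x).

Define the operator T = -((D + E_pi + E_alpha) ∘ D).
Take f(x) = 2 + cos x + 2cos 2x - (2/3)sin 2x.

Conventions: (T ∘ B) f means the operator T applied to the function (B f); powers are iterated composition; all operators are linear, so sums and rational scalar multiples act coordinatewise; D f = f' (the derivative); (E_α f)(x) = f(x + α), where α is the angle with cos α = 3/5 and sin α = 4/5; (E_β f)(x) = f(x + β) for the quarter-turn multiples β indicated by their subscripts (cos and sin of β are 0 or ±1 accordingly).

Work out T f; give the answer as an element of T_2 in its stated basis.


the result is g(x) = (9/5)cos x - (2/5)sin x + (64/5)cos 2x - (16/15)sin 2x

D f = -sin x - (4/3)cos 2x - 4sin 2x
D D f = -cos x - 8cos 2x + (8/3)sin 2x
E_pi D f = sin x - (4/3)cos 2x - 4sin 2x
E_alpha D f = -(4/5)cos x - (3/5)sin x - (52/15)cos 2x + (12/5)sin 2x
(D + E_pi + E_alpha) D f = -(9/5)cos x + (2/5)sin x - (64/5)cos 2x + (16/15)sin 2x
(-((D + E_pi + E_alpha) ∘ D)) f = (9/5)cos x - (2/5)sin x + (64/5)cos 2x - (16/15)sin 2x


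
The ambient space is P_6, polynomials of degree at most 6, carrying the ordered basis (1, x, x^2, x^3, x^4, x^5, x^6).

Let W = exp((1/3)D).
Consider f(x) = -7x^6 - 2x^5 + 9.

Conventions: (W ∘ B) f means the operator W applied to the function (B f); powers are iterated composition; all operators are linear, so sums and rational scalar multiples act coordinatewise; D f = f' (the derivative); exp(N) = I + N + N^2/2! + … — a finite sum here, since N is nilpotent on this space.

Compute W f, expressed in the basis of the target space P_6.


order-1 term: -14x^5 - (10/3)x^4
order-2 term: -(35/3)x^4 - (20/9)x^3
order-3 term: -(140/27)x^3 - (20/27)x^2
order-4 term: -(35/27)x^2 - (10/81)x
order-5 term: -(14/81)x - 2/243
order-6 term: -7/729
the series for exp((1/3)D) f terminates at order 6
exp((1/3)D) f = -7x^6 - 16x^5 - 15x^4 - (200/27)x^3 - (55/27)x^2 - (8/27)x + 6548/729

the result is g(x) = -7x^6 - 16x^5 - 15x^4 - (200/27)x^3 - (55/27)x^2 - (8/27)x + 6548/729


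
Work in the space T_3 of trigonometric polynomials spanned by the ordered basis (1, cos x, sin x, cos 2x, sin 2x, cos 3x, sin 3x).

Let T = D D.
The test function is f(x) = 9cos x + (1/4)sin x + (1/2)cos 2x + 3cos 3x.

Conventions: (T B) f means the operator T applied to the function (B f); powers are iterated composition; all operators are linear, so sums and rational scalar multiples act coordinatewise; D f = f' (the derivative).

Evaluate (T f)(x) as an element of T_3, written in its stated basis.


D f = (1/4)cos x - 9sin x - sin 2x - 9sin 3x
D D f = -9cos x - (1/4)sin x - 2cos 2x - 27cos 3x

g(x) = -9cos x - (1/4)sin x - 2cos 2x - 27cos 3x


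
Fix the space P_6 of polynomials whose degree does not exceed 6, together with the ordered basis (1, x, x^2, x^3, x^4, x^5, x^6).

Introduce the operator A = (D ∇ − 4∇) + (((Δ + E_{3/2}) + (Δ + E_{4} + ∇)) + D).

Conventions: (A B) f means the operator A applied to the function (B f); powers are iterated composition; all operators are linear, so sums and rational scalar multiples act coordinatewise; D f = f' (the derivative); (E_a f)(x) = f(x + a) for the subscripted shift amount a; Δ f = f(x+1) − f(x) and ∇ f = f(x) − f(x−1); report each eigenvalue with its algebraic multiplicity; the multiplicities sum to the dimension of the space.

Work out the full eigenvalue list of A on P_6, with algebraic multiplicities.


image of 1: 2
image of x: 2x + 11/2
image of x^2: 2x^2 + 11x + 101/4
image of x^3: 2x^3 + (33/2)x^2 + (303/4)x + 507/8
image of x^4: 2x^4 + 22x^3 + (303/2)x^2 + (507/2)x + 4321/16
image of x^5: 2x^5 + (55/2)x^4 + (505/2)x^3 + (2535/4)x^2 + (21605/16)x + 32819/32
image of x^6: 2x^6 + 33x^5 + (1515/4)x^4 + (2535/2)x^3 + (64815/16)x^2 + (98457/16)x + 263577/64
the matrix is upper triangular; its diagonal is (2, 2, 2, 2, 2, 2, 2)
for a triangular matrix the eigenvalues are the diagonal entries, with algebraic multiplicity their repetition count

λ = 2 (multiplicity 7)


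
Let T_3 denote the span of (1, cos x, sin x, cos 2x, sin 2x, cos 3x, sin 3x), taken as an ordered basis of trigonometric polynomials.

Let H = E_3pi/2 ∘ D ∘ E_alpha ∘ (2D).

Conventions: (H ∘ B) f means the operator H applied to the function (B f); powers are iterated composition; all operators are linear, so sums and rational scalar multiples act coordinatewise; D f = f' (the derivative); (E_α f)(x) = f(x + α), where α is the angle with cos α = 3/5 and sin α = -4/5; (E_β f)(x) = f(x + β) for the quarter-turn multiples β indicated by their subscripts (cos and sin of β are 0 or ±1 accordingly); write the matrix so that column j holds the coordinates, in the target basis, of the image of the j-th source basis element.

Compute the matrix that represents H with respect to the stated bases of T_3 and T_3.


image of 1: 0
image of cos x: (8/5)cos x - (6/5)sin x
image of sin x: (6/5)cos x + (8/5)sin x
image of cos 2x: -(56/25)cos 2x + (192/25)sin 2x
image of sin 2x: -(192/25)cos 2x - (56/25)sin 2x
image of cos 3x: -(792/125)cos 3x - (2106/125)sin 3x
image of sin 3x: (2106/125)cos 3x - (792/125)sin 3x
each image's coordinates form column j of the matrix

the matrix is [[0, 0, 0, 0, 0, 0, 0]; [0, 8/5, 6/5, 0, 0, 0, 0]; [0, -6/5, 8/5, 0, 0, 0, 0]; [0, 0, 0, -56/25, -192/25, 0, 0]; [0, 0, 0, 192/25, -56/25, 0, 0]; [0, 0, 0, 0, 0, -792/125, 2106/125]; [0, 0, 0, 0, 0, -2106/125, -792/125]] (rows listed top to bottom)


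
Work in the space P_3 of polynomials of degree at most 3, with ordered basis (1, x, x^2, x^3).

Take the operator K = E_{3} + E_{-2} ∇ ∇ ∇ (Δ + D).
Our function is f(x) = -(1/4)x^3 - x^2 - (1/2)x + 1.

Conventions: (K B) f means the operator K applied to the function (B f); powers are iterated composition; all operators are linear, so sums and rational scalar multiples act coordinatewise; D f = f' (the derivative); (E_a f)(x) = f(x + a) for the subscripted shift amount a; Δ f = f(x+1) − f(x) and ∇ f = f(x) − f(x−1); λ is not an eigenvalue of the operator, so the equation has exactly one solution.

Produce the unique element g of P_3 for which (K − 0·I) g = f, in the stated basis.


write g with unknown coordinates in the stated basis and equate coefficients in (K − 0·I) g = f
solving from the highest basis element down gives g = -(1/4)x^3 + (5/4)x^2 - (5/4)x + 1/4
check: K g = -(1/4)x^3 - x^2 - (1/2)x + 1
so K g − 0·g = -(1/4)x^3 - x^2 - (1/2)x + 1 = f ✓

the image equals g(x) = -(1/4)x^3 + (5/4)x^2 - (5/4)x + 1/4


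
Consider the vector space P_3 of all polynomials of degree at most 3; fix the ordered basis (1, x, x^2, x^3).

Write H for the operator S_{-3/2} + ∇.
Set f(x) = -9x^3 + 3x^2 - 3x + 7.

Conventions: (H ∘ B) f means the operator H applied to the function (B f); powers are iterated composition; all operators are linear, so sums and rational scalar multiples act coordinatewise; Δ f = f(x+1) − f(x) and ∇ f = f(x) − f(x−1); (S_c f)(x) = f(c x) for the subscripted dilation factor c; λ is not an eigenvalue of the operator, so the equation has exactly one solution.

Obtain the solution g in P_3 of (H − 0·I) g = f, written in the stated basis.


write g with unknown coordinates in the stated basis and equate coefficients in (H − 0·I) g = f
solving from the highest basis element down gives g = (8/3)x^3 - (20/9)x^2 - (170/27)x + 227/27
check: H g = -9x^3 + 3x^2 - 3x + 7
so H g − 0·g = -9x^3 + 3x^2 - 3x + 7 = f ✓

g(x) = (8/3)x^3 - (20/9)x^2 - (170/27)x + 227/27


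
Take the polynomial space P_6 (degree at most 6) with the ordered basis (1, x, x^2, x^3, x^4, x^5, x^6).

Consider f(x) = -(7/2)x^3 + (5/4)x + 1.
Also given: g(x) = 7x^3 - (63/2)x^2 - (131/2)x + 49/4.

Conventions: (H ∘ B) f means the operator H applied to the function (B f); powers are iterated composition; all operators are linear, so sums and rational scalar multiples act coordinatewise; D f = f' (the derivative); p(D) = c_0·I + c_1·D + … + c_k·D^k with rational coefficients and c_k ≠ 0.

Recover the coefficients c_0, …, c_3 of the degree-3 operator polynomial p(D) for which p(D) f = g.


D^0 f = -(7/2)x^3 + (5/4)x + 1
D^1 f = -(21/2)x^2 + 5/4
D^2 f = -21x
D^3 f = -21
matching coefficients of g against c_0 f + c_1 Df + … from the top degree down determines the c_i
solution: c_0 = -2, c_1 = 3, c_2 = 3, c_3 = -1/2

c_0 = -2, c_1 = 3, c_2 = 3, c_3 = -1/2


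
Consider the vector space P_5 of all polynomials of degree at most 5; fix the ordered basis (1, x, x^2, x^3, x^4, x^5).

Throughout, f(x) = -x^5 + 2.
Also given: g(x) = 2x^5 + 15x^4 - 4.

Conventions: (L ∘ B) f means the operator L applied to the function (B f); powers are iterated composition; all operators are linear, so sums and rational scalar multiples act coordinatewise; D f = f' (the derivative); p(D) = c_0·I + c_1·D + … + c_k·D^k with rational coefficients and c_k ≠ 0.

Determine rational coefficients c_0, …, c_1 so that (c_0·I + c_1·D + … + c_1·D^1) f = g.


p(D) = -2·I − 3·D, i.e. c_0 = -2, c_1 = -3

D^0 f = -x^5 + 2
D^1 f = -5x^4
matching coefficients of g against c_0 f + c_1 Df + … from the top degree down determines the c_i
solution: c_0 = -2, c_1 = -3


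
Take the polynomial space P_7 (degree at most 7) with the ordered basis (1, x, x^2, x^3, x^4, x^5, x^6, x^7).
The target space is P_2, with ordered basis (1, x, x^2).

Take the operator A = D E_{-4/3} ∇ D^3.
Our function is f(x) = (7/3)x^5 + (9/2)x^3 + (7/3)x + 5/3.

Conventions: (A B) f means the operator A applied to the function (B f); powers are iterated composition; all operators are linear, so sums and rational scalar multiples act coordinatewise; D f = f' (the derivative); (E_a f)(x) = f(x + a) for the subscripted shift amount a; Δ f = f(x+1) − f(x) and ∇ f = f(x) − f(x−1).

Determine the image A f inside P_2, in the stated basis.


D f = (35/3)x^4 + (27/2)x^2 + 7/3
D D f = (140/3)x^3 + 27x
D D D f = 140x^2 + 27
∇ D^3 f = 280x - 140
E_{-4/3} ∇ D^3 f = 280x - 1540/3
D E_{-4/3} ∇ D^3 f = 280

the result is g(x) = 280


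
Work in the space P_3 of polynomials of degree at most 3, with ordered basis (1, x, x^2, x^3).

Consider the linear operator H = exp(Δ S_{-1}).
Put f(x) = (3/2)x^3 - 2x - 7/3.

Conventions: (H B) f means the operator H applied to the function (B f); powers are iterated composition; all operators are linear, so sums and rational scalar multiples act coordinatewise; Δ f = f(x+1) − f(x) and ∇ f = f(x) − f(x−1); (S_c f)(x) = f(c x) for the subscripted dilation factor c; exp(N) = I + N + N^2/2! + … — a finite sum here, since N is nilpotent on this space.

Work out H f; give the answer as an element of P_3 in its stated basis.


the image equals g(x) = (3/2)x^3 - (9/2)x^2 - 11x - 1/3

order-1 term: -(9/2)x^2 - (9/2)x + 1/2
order-2 term: -(9/2)x
order-3 term: 3/2
the series for exp(Δ S_{-1}) f terminates at order 3
exp(Δ S_{-1}) f = (3/2)x^3 - (9/2)x^2 - 11x - 1/3


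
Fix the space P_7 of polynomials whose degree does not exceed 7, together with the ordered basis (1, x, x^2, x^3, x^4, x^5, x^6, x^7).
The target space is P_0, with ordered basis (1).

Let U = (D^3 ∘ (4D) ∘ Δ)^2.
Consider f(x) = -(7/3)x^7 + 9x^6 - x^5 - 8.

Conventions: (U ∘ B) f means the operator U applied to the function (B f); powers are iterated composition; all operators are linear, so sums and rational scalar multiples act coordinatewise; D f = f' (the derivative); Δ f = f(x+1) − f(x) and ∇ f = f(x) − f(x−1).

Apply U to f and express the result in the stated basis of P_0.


Δ f = -(49/3)x^6 + 5x^5 + (145/3)x^4 + (265/3)x^3 + 76x^2 + (98/3)x + 17/3
D Δ f = -98x^5 + 25x^4 + (580/3)x^3 + 265x^2 + 152x + 98/3
(4D) Δ f = -392x^5 + 100x^4 + (2320/3)x^3 + 1060x^2 + 608x + 392/3
D (4D) Δ f = -1960x^4 + 400x^3 + 2320x^2 + 2120x + 608
D D (4D) Δ f = -7840x^3 + 1200x^2 + 4640x + 2120
D D D (4D) Δ f = -23520x^2 + 2400x + 4640
Δ (D^3 ∘ (4D) ∘ Δ) f = -47040x - 21120
D Δ (D^3 ∘ (4D) ∘ Δ) f = -47040
(4D) Δ (D^3 ∘ (4D) ∘ Δ) f = -188160
D (4D) Δ (D^3 ∘ (4D) ∘ Δ) f = 0
D D (4D) Δ (D^3 ∘ (4D) ∘ Δ) f = 0
D D D (4D) Δ (D^3 ∘ (4D) ∘ Δ) f = 0

g(x) = 0


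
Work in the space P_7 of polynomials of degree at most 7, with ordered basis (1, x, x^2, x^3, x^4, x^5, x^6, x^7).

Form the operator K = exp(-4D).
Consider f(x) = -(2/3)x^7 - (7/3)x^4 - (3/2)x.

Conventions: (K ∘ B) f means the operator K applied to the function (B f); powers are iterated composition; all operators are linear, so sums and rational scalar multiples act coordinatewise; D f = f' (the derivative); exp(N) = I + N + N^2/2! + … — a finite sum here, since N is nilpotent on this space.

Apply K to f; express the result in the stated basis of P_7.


the result is g(x) = -(2/3)x^7 + (56/3)x^6 - 224x^5 + 1491x^4 - 5936x^3 + 14112x^2 - (111113/6)x + 30994/3

order-1 term: (56/3)x^6 + (112/3)x^3 + 6
order-2 term: -224x^5 - 224x^2
order-3 term: (4480/3)x^4 + (1792/3)x
order-4 term: -(17920/3)x^3 - 1792/3
order-5 term: 14336x^2
order-6 term: -(57344/3)x
order-7 term: 32768/3
the series for exp(-4D) f terminates at order 7
exp(-4D) f = -(2/3)x^7 + (56/3)x^6 - 224x^5 + 1491x^4 - 5936x^3 + 14112x^2 - (111113/6)x + 30994/3


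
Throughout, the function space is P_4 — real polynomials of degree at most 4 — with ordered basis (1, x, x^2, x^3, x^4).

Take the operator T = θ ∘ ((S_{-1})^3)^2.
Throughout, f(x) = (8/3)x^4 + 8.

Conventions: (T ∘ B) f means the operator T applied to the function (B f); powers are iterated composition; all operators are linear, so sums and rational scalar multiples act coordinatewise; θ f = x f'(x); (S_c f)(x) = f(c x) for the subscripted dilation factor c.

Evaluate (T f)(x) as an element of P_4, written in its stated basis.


g(x) = (32/3)x^4

S_{-1} f = (8/3)x^4 + 8
S_{-1} S_{-1} f = (8/3)x^4 + 8
S_{-1} S_{-1} S_{-1} f = (8/3)x^4 + 8
S_{-1} (S_{-1})^3 f = (8/3)x^4 + 8
S_{-1} S_{-1} (S_{-1})^3 f = (8/3)x^4 + 8
S_{-1} S_{-1} S_{-1} (S_{-1})^3 f = (8/3)x^4 + 8
θ ((S_{-1})^3)^2 f = (32/3)x^4


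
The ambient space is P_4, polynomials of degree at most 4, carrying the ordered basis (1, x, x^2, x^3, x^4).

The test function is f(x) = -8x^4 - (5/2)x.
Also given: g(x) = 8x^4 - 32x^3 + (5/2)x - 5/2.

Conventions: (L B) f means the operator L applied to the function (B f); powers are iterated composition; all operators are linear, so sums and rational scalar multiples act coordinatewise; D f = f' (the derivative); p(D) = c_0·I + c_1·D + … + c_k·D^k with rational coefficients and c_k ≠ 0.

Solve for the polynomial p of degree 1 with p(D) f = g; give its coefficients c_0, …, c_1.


c_0 = -1, c_1 = 1

D^0 f = -8x^4 - (5/2)x
D^1 f = -32x^3 - 5/2
matching coefficients of g against c_0 f + c_1 Df + … from the top degree down determines the c_i
solution: c_0 = -1, c_1 = 1


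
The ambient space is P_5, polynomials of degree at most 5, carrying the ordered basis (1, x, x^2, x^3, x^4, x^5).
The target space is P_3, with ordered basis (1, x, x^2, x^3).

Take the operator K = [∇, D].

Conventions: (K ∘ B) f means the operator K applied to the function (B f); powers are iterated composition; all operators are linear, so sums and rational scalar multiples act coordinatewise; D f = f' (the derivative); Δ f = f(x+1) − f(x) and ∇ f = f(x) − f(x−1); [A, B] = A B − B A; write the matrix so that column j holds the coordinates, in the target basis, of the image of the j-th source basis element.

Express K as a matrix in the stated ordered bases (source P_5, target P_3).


image of 1: 0
image of x: 0
image of x^2: 0
image of x^3: 0
image of x^4: 0
image of x^5: 0
each image's coordinates form column j of the matrix

the matrix is [[0, 0, 0, 0, 0, 0]; [0, 0, 0, 0, 0, 0]; [0, 0, 0, 0, 0, 0]; [0, 0, 0, 0, 0, 0]] (rows listed top to bottom)


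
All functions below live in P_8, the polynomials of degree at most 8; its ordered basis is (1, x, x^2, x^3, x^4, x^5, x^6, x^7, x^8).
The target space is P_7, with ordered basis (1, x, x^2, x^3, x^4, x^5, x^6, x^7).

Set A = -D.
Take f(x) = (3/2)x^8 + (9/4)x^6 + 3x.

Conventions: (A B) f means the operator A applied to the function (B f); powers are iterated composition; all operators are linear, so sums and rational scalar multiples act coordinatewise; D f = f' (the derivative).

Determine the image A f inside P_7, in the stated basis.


D f = 12x^7 + (27/2)x^5 + 3
(-D) f = -12x^7 - (27/2)x^5 - 3

the result is g(x) = -12x^7 - (27/2)x^5 - 3


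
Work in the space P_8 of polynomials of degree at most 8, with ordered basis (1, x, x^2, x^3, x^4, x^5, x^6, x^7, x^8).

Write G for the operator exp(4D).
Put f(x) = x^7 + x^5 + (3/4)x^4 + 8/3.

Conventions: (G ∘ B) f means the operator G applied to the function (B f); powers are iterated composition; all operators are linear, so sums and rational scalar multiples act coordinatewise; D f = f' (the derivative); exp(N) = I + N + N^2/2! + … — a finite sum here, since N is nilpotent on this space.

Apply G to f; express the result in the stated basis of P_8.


order-1 term: 28x^6 + 20x^4 + 12x^3
order-2 term: 336x^5 + 160x^3 + 72x^2
order-3 term: 2240x^4 + 640x^2 + 192x
order-4 term: 8960x^3 + 1280x + 192
order-5 term: 21504x^2 + 1024
order-6 term: 28672x
order-7 term: 16384
the series for exp(4D) f terminates at order 7
exp(4D) f = x^7 + 28x^6 + 337x^5 + (9043/4)x^4 + 9132x^3 + 22216x^2 + 30144x + 52808/3

g(x) = x^7 + 28x^6 + 337x^5 + (9043/4)x^4 + 9132x^3 + 22216x^2 + 30144x + 52808/3


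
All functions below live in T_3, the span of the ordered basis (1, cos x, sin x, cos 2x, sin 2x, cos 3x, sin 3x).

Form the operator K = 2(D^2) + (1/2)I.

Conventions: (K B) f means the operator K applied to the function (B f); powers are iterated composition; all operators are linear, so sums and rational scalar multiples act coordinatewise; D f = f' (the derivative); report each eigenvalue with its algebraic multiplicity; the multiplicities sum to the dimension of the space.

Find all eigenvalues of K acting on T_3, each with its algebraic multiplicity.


λ = -35/2 (multiplicity 2), λ = -15/2 (multiplicity 2), λ = -3/2 (multiplicity 2), λ = 1/2 (multiplicity 1)

image of 1: 1/2
image of cos x: -(3/2)cos x
image of sin x: -(3/2)sin x
image of cos 2x: -(15/2)cos 2x
image of sin 2x: -(15/2)sin 2x
image of cos 3x: -(35/2)cos 3x
image of sin 3x: -(35/2)sin 3x
the matrix is diagonal; its diagonal is (1/2, -3/2, -3/2, -15/2, -15/2, -35/2, -35/2)
for a triangular matrix the eigenvalues are the diagonal entries, with algebraic multiplicity their repetition count


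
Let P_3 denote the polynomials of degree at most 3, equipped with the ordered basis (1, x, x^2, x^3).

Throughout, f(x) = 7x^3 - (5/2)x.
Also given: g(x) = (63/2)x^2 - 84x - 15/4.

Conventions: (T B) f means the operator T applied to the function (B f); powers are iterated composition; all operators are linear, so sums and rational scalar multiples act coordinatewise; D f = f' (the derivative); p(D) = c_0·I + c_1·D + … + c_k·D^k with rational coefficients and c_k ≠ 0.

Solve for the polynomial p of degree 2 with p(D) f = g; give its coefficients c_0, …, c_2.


p(D) = (3/2)·D − 2·D^2, i.e. c_0 = 0, c_1 = 3/2, c_2 = -2

D^0 f = 7x^3 - (5/2)x
D^1 f = 21x^2 - 5/2
D^2 f = 42x
matching coefficients of g against c_0 f + c_1 Df + … from the top degree down determines the c_i
solution: c_0 = 0, c_1 = 3/2, c_2 = -2


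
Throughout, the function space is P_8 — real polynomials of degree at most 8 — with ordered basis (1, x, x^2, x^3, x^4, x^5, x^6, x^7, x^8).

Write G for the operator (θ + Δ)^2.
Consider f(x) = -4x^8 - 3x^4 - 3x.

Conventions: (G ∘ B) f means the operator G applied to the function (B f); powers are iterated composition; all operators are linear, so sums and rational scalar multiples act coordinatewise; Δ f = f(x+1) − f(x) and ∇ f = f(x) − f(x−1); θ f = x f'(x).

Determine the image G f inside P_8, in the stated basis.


θ f = -32x^8 - 12x^4 - 3x
Δ f = -32x^7 - 112x^6 - 224x^5 - 280x^4 - 236x^3 - 130x^2 - 44x - 10
(θ + Δ) f = -32x^8 - 32x^7 - 112x^6 - 224x^5 - 292x^4 - 236x^3 - 130x^2 - 47x - 10
θ (θ + Δ) f = -256x^8 - 224x^7 - 672x^6 - 1120x^5 - 1168x^4 - 708x^3 - 260x^2 - 47x
Δ (θ + Δ) f = -256x^7 - 1120x^6 - 3136x^5 - 6160x^4 - 8560x^3 - 7948x^2 - 4408x - 1105
(θ + Δ) (θ + Δ) f = -256x^8 - 480x^7 - 1792x^6 - 4256x^5 - 7328x^4 - 9268x^3 - 8208x^2 - 4455x - 1105

the result is g(x) = -256x^8 - 480x^7 - 1792x^6 - 4256x^5 - 7328x^4 - 9268x^3 - 8208x^2 - 4455x - 1105


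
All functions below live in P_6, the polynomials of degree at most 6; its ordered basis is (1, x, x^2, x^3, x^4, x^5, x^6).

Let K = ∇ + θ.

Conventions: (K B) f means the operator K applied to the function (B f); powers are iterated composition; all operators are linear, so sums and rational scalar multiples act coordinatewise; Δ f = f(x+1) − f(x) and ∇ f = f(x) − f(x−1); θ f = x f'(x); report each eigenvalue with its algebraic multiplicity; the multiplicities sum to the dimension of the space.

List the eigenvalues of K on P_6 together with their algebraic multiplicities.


λ = 0 (multiplicity 1), λ = 1 (multiplicity 1), λ = 2 (multiplicity 1), λ = 3 (multiplicity 1), λ = 4 (multiplicity 1), λ = 5 (multiplicity 1), λ = 6 (multiplicity 1)

image of 1: 0
image of x: x + 1
image of x^2: 2x^2 + 2x - 1
image of x^3: 3x^3 + 3x^2 - 3x + 1
image of x^4: 4x^4 + 4x^3 - 6x^2 + 4x - 1
image of x^5: 5x^5 + 5x^4 - 10x^3 + 10x^2 - 5x + 1
image of x^6: 6x^6 + 6x^5 - 15x^4 + 20x^3 - 15x^2 + 6x - 1
the matrix is upper triangular; its diagonal is (0, 1, 2, 3, 4, 5, 6)
for a triangular matrix the eigenvalues are the diagonal entries, with algebraic multiplicity their repetition count


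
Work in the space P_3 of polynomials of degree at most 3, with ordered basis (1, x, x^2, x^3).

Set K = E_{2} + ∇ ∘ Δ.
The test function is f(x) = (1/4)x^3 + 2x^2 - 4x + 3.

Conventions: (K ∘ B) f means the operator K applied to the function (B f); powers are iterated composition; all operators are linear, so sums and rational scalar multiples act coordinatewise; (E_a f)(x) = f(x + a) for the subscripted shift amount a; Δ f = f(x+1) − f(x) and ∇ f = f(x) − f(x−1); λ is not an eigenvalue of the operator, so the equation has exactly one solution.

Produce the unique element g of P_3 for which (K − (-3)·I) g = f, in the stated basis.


g(x) = (1/16)x^3 + (13/32)x^2 - (27/16)x + 55/64

write g with unknown coordinates in the stated basis and equate coefficients in (K − (-3)·I) g = f
solving from the highest basis element down gives g = (1/16)x^3 + (13/32)x^2 - (27/16)x + 55/64
check: K g = (1/16)x^3 + (25/32)x^2 + (17/16)x + 27/64
so K g − (-3)·g = (1/4)x^3 + 2x^2 - 4x + 3 = f ✓


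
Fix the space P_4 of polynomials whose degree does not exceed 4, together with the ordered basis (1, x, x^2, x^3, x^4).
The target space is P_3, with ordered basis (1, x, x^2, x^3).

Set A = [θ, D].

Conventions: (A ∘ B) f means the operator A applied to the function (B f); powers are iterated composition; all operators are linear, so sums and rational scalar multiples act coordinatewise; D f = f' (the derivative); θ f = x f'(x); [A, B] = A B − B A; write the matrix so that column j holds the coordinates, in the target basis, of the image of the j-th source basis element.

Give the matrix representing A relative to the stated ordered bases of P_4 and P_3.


the matrix is [[0, -1, 0, 0, 0]; [0, 0, -2, 0, 0]; [0, 0, 0, -3, 0]; [0, 0, 0, 0, -4]] (rows listed top to bottom)

image of 1: 0
image of x: -1
image of x^2: -2x
image of x^3: -3x^2
image of x^4: -4x^3
each image's coordinates form column j of the matrix


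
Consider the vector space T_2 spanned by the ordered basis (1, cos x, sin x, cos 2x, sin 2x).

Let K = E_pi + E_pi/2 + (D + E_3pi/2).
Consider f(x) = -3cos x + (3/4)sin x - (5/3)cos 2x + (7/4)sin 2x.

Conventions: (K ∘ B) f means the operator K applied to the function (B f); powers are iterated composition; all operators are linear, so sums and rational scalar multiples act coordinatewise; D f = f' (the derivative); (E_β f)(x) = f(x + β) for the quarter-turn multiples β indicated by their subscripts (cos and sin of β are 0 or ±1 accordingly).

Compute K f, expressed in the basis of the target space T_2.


the image equals g(x) = (15/4)cos x + (9/4)sin x + (31/6)cos 2x + (19/12)sin 2x

E_pi f = 3cos x - (3/4)sin x - (5/3)cos 2x + (7/4)sin 2x
E_pi/2 f = (3/4)cos x + 3sin x + (5/3)cos 2x - (7/4)sin 2x
D f = (3/4)cos x + 3sin x + (7/2)cos 2x + (10/3)sin 2x
E_3pi/2 f = -(3/4)cos x - 3sin x + (5/3)cos 2x - (7/4)sin 2x
(D + E_3pi/2) f = (31/6)cos 2x + (19/12)sin 2x
(E_pi + E_pi/2 + (D + E_3pi/2)) f = (15/4)cos x + (9/4)sin x + (31/6)cos 2x + (19/12)sin 2x


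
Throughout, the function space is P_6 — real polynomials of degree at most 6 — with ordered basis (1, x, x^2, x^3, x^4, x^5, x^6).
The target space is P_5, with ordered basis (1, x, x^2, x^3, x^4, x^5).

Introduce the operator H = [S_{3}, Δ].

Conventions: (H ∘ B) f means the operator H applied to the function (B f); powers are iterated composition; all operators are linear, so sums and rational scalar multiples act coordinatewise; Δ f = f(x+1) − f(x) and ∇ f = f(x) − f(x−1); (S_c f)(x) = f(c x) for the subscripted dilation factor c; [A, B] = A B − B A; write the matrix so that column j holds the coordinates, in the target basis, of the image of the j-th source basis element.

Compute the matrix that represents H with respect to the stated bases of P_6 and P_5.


the matrix is [[0, -2, -8, -26, -80, -242, -728]; [0, 0, -12, -72, -312, -1200, -4356]; [0, 0, 0, -54, -432, -2340, -10800]; [0, 0, 0, 0, -216, -2160, -14040]; [0, 0, 0, 0, 0, -810, -9720]; [0, 0, 0, 0, 0, 0, -2916]] (rows listed top to bottom)

image of 1: 0
image of x: -2
image of x^2: -12x - 8
image of x^3: -54x^2 - 72x - 26
image of x^4: -216x^3 - 432x^2 - 312x - 80
image of x^5: -810x^4 - 2160x^3 - 2340x^2 - 1200x - 242
image of x^6: -2916x^5 - 9720x^4 - 14040x^3 - 10800x^2 - 4356x - 728
each image's coordinates form column j of the matrix


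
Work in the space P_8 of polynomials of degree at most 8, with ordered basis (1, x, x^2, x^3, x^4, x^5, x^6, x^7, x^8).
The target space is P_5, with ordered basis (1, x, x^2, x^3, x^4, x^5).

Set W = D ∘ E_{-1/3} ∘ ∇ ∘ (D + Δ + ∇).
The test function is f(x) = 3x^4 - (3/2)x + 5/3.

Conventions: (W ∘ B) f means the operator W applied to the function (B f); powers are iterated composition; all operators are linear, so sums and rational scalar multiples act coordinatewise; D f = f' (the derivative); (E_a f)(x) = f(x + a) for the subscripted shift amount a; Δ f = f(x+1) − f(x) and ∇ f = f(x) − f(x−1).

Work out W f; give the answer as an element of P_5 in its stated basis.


g(x) = 216x - 180

D f = 12x^3 - 3/2
Δ f = 12x^3 + 18x^2 + 12x + 3/2
∇ f = 12x^3 - 18x^2 + 12x - 9/2
(D + Δ + ∇) f = 36x^3 + 24x - 9/2
∇ (D + Δ + ∇) f = 108x^2 - 108x + 60
E_{-1/3} ∇ (D + Δ + ∇) f = 108x^2 - 180x + 108
D (E_{-1/3} ∘ ∇) (D + Δ + ∇) f = 216x - 180


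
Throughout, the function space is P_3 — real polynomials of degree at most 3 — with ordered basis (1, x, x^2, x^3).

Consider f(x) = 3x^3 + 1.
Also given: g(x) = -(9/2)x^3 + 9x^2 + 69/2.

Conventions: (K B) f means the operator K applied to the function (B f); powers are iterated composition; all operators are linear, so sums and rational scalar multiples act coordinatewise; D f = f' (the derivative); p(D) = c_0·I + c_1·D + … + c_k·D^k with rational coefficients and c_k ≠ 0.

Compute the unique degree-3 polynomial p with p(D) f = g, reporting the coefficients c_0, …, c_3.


D^0 f = 3x^3 + 1
D^1 f = 9x^2
D^2 f = 18x
D^3 f = 18
matching coefficients of g against c_0 f + c_1 Df + … from the top degree down determines the c_i
solution: c_0 = -3/2, c_1 = 1, c_2 = 0, c_3 = 2

c_0 = -3/2, c_1 = 1, c_2 = 0, c_3 = 2


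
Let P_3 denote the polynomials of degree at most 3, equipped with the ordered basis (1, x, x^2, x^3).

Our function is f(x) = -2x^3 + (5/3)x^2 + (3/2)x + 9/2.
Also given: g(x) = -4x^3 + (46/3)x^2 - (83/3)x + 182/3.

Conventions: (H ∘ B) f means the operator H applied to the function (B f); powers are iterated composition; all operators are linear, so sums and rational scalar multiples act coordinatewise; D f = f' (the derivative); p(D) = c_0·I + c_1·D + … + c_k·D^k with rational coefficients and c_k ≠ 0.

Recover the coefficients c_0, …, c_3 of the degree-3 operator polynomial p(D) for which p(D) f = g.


p(D) = 2·I − 2·D + 2·D^2 − 4·D^3, i.e. c_0 = 2, c_1 = -2, c_2 = 2, c_3 = -4

D^0 f = -2x^3 + (5/3)x^2 + (3/2)x + 9/2
D^1 f = -6x^2 + (10/3)x + 3/2
D^2 f = -12x + 10/3
D^3 f = -12
matching coefficients of g against c_0 f + c_1 Df + … from the top degree down determines the c_i
solution: c_0 = 2, c_1 = -2, c_2 = 2, c_3 = -4


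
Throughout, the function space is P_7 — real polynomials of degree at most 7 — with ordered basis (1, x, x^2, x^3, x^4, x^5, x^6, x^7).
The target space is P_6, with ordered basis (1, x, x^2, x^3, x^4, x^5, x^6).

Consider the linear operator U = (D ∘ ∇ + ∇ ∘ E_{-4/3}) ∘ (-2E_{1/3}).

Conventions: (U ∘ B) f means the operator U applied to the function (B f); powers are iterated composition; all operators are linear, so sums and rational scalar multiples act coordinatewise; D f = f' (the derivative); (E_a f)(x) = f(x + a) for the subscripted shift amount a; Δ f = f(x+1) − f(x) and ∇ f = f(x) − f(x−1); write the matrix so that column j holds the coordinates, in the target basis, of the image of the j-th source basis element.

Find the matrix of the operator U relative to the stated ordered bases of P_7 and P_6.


the matrix is [[0, -2, 2, -12, 82/3, -1624/27, 3358/27, -20476/81]; [0, 0, -4, 6, -48, 410/3, -3248/9, 23506/27]; [0, 0, 0, -6, 12, -120, 410, -11368/9]; [0, 0, 0, 0, -8, 20, -240, 2870/3]; [0, 0, 0, 0, 0, -10, 30, -420]; [0, 0, 0, 0, 0, 0, -12, 42]; [0, 0, 0, 0, 0, 0, 0, -14]] (rows listed top to bottom)

image of 1: 0
image of x: -2
image of x^2: -4x + 2
image of x^3: -6x^2 + 6x - 12
image of x^4: -8x^3 + 12x^2 - 48x + 82/3
image of x^5: -10x^4 + 20x^3 - 120x^2 + (410/3)x - 1624/27
image of x^6: -12x^5 + 30x^4 - 240x^3 + 410x^2 - (3248/9)x + 3358/27
image of x^7: -14x^6 + 42x^5 - 420x^4 + (2870/3)x^3 - (11368/9)x^2 + (23506/27)x - 20476/81
each image's coordinates form column j of the matrix


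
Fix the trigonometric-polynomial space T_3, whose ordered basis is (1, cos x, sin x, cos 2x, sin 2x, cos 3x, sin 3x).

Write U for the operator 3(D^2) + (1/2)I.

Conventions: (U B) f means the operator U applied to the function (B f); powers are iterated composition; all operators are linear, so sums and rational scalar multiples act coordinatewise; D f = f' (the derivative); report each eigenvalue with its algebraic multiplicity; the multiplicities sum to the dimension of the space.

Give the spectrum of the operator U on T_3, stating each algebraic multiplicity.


image of 1: 1/2
image of cos x: -(5/2)cos x
image of sin x: -(5/2)sin x
image of cos 2x: -(23/2)cos 2x
image of sin 2x: -(23/2)sin 2x
image of cos 3x: -(53/2)cos 3x
image of sin 3x: -(53/2)sin 3x
the matrix is diagonal; its diagonal is (1/2, -5/2, -5/2, -23/2, -23/2, -53/2, -53/2)
for a triangular matrix the eigenvalues are the diagonal entries, with algebraic multiplicity their repetition count

λ = -53/2 (multiplicity 2), λ = -23/2 (multiplicity 2), λ = -5/2 (multiplicity 2), λ = 1/2 (multiplicity 1)


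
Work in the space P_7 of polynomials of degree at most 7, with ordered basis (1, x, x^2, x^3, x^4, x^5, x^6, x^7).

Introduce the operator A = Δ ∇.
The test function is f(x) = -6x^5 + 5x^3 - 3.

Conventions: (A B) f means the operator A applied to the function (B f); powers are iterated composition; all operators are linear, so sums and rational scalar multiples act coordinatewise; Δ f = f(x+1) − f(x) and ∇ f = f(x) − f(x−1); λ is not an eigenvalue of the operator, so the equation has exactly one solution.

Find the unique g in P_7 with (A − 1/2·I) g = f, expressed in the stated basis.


the result is g(x) = 12x^5 + 470x^3 + 5880x + 6

write g with unknown coordinates in the stated basis and equate coefficients in (A − 1/2·I) g = f
solving from the highest basis element down gives g = 12x^5 + 470x^3 + 5880x + 6
check: A g = 240x^3 + 2940x
so A g − 1/2·g = -6x^5 + 5x^3 - 3 = f ✓


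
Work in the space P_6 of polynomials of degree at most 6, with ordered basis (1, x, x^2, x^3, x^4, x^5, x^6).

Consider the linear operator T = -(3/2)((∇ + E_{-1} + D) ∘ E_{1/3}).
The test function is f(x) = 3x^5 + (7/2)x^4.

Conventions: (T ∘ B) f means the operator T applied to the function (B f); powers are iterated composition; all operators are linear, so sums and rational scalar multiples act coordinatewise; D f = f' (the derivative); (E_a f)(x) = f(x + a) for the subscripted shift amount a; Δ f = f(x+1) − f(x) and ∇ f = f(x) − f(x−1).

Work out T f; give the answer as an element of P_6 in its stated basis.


the result is g(x) = -(9/2)x^5 - (141/4)x^4 - 63x^3 - (247/6)x^2 - (205/18)x - 41/36

E_{1/3} f = 3x^5 + (17/2)x^4 + 8x^3 + (31/9)x^2 + (19/27)x + 1/18
∇ E_{1/3} f = 15x^4 + 4x^3 + 3x^2 + (17/9)x - 13/54
E_{-1} E_{1/3} f = 3x^5 - (13/2)x^4 + 4x^3 + (4/9)x^2 - (32/27)x + 8/27
D E_{1/3} f = 15x^4 + 34x^3 + 24x^2 + (62/9)x + 19/27
(∇ + E_{-1} + D) E_{1/3} f = 3x^5 + (47/2)x^4 + 42x^3 + (247/9)x^2 + (205/27)x + 41/54
(-(3/2)((∇ + E_{-1} + D) ∘ E_{1/3})) f = -(9/2)x^5 - (141/4)x^4 - 63x^3 - (247/6)x^2 - (205/18)x - 41/36


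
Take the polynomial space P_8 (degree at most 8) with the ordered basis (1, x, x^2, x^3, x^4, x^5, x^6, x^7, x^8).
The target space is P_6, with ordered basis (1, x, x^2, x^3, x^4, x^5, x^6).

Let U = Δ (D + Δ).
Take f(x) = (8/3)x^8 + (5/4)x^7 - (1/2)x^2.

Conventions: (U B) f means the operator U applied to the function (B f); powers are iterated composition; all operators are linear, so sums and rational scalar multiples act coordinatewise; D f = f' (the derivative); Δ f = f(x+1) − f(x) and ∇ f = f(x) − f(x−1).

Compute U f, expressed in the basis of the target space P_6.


D f = (64/3)x^7 + (35/4)x^6 - x
Δ f = (64/3)x^7 + (1001/12)x^6 + (2107/12)x^5 + (2765/12)x^4 + (2317/12)x^3 + (1211/12)x^2 + (349/12)x + 41/12
(D + Δ) f = (128/3)x^7 + (553/6)x^6 + (2107/12)x^5 + (2765/12)x^4 + (2317/12)x^3 + (1211/12)x^2 + (337/12)x + 41/12
Δ (D + Δ) f = (896/3)x^6 + 1449x^5 + (15015/4)x^4 + (36085/6)x^3 + (71953/12)x^2 + (10297/3)x + 10355/12

g(x) = (896/3)x^6 + 1449x^5 + (15015/4)x^4 + (36085/6)x^3 + (71953/12)x^2 + (10297/3)x + 10355/12


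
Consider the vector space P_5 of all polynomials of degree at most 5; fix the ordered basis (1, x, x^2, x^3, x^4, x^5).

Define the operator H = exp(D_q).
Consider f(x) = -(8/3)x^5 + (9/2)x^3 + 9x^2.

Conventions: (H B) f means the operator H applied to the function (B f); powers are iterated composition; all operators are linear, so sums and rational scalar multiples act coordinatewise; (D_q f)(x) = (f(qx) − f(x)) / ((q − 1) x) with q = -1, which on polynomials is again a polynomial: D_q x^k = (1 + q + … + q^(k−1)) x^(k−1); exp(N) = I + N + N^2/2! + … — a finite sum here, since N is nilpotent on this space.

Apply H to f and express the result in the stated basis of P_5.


order-1 term: -(8/3)x^4 + (9/2)x^2
the series for exp(D_q) f terminates at order 1
exp(D_q) f = -(8/3)x^5 - (8/3)x^4 + (9/2)x^3 + (27/2)x^2

g(x) = -(8/3)x^5 - (8/3)x^4 + (9/2)x^3 + (27/2)x^2


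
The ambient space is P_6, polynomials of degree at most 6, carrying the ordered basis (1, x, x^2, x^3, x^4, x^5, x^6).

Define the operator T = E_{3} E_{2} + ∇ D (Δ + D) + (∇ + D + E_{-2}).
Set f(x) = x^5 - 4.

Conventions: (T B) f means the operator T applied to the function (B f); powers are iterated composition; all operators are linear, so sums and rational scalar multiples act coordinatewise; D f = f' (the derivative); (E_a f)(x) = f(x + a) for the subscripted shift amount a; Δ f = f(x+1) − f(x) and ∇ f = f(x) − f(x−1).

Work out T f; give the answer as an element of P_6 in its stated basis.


g(x) = 2x^5 + 25x^4 + 280x^3 + 1300x^2 + 3140x + 3116

E_{2} f = x^5 + 10x^4 + 40x^3 + 80x^2 + 80x + 28
E_{3} E_{2} f = x^5 + 25x^4 + 250x^3 + 1250x^2 + 3125x + 3121
Δ f = 5x^4 + 10x^3 + 10x^2 + 5x + 1
D f = 5x^4
(Δ + D) f = 10x^4 + 10x^3 + 10x^2 + 5x + 1
D (Δ + D) f = 40x^3 + 30x^2 + 20x + 5
∇ (D (Δ + D)) f = 120x^2 - 60x + 30
∇ f = 5x^4 - 10x^3 + 10x^2 - 5x + 1
D f = 5x^4
E_{-2} f = x^5 - 10x^4 + 40x^3 - 80x^2 + 80x - 36
(∇ + D + E_{-2}) f = x^5 + 30x^3 - 70x^2 + 75x - 35
(E_{3} E_{2} + ∇ D (Δ + D) + (∇ + D + E_{-2})) f = 2x^5 + 25x^4 + 280x^3 + 1300x^2 + 3140x + 3116


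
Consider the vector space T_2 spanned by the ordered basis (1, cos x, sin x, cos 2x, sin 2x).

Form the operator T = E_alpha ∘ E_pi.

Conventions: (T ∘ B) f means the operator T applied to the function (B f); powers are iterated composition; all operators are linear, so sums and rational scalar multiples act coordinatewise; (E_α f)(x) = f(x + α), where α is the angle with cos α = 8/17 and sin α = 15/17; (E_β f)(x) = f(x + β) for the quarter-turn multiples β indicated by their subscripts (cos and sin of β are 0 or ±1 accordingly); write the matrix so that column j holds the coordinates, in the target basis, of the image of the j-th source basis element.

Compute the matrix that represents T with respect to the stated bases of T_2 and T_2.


the matrix is [[1, 0, 0, 0, 0]; [0, -8/17, -15/17, 0, 0]; [0, 15/17, -8/17, 0, 0]; [0, 0, 0, -161/289, 240/289]; [0, 0, 0, -240/289, -161/289]] (rows listed top to bottom)

image of 1: 1
image of cos x: -(8/17)cos x + (15/17)sin x
image of sin x: -(15/17)cos x - (8/17)sin x
image of cos 2x: -(161/289)cos 2x - (240/289)sin 2x
image of sin 2x: (240/289)cos 2x - (161/289)sin 2x
each image's coordinates form column j of the matrix


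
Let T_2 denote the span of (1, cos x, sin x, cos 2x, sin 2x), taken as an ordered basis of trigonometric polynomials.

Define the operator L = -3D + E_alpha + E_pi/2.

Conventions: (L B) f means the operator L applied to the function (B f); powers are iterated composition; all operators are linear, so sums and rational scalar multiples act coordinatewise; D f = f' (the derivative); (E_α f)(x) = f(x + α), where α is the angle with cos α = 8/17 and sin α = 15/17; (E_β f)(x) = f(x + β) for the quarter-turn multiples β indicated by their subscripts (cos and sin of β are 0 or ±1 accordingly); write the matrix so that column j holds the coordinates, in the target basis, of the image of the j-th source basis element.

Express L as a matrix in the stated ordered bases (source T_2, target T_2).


the matrix is [[2, 0, 0, 0, 0]; [0, 8/17, -19/17, 0, 0]; [0, 19/17, 8/17, 0, 0]; [0, 0, 0, -450/289, -1494/289]; [0, 0, 0, 1494/289, -450/289]] (rows listed top to bottom)

image of 1: 2
image of cos x: (8/17)cos x + (19/17)sin x
image of sin x: -(19/17)cos x + (8/17)sin x
image of cos 2x: -(450/289)cos 2x + (1494/289)sin 2x
image of sin 2x: -(1494/289)cos 2x - (450/289)sin 2x
each image's coordinates form column j of the matrix


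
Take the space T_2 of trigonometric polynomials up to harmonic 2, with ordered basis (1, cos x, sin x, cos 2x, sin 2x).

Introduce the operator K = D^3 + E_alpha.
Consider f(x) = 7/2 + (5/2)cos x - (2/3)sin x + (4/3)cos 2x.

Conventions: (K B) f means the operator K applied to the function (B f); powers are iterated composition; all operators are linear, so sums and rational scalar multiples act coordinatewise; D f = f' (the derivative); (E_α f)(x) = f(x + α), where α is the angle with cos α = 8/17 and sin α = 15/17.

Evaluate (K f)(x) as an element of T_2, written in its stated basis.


g(x) = 7/2 + (64/51)cos x - (1/51)sin x - (644/867)cos 2x + (8288/867)sin 2x

D f = -(2/3)cos x - (5/2)sin x - (8/3)sin 2x
D D f = -(5/2)cos x + (2/3)sin x - (16/3)cos 2x
D D D f = (2/3)cos x + (5/2)sin x + (32/3)sin 2x
E_alpha f = 7/2 + (10/17)cos x - (257/102)sin x - (644/867)cos 2x - (320/289)sin 2x
(D^3 + E_alpha) f = 7/2 + (64/51)cos x - (1/51)sin x - (644/867)cos 2x + (8288/867)sin 2x


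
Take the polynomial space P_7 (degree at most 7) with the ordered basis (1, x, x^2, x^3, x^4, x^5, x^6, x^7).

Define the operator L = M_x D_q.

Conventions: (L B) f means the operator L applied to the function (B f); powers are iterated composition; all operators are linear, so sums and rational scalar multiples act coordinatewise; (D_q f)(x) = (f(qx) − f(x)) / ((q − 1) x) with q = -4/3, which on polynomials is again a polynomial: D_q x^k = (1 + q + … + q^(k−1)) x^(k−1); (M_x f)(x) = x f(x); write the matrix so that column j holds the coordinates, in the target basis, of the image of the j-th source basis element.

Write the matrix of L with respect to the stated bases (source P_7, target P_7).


image of 1: 0
image of x: x
image of x^2: -(1/3)x^2
image of x^3: (13/9)x^3
image of x^4: -(25/27)x^4
image of x^5: (181/81)x^5
image of x^6: -(481/243)x^6
image of x^7: (2653/729)x^7
each image's coordinates form column j of the matrix

the matrix is [[0, 0, 0, 0, 0, 0, 0, 0]; [0, 1, 0, 0, 0, 0, 0, 0]; [0, 0, -1/3, 0, 0, 0, 0, 0]; [0, 0, 0, 13/9, 0, 0, 0, 0]; [0, 0, 0, 0, -25/27, 0, 0, 0]; [0, 0, 0, 0, 0, 181/81, 0, 0]; [0, 0, 0, 0, 0, 0, -481/243, 0]; [0, 0, 0, 0, 0, 0, 0, 2653/729]] (rows listed top to bottom)
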